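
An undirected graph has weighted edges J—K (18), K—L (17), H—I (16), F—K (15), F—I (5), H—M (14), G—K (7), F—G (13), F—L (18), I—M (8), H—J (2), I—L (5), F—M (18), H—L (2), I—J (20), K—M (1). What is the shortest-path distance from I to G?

16

Some routes from I to G:
I → F → G: 5 + 13 = 18
I → F → K → G: 5 + 15 + 7 = 27
I → M → K → G: 8 + 1 + 7 = 16
I → L → H → M → K → G: 5 + 2 + 14 + 1 + 7 = 29
Best route has total 16.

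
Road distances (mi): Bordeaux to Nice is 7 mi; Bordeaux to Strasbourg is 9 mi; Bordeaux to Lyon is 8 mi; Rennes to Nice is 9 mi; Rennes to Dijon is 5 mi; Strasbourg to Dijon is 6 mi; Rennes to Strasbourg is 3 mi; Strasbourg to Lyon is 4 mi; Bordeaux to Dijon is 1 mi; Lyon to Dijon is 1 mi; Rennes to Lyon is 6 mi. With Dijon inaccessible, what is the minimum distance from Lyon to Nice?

Some routes from Lyon to Nice avoiding Dijon:
Lyon -> Rennes -> Nice: 6 + 9 = 15
Lyon -> Bordeaux -> Nice: 8 + 7 = 15
Lyon -> Strasbourg -> Bordeaux -> Nice: 4 + 9 + 7 = 20
Lyon -> Strasbourg -> Rennes -> Nice: 4 + 3 + 9 = 16
Shortest: 15 mi.

15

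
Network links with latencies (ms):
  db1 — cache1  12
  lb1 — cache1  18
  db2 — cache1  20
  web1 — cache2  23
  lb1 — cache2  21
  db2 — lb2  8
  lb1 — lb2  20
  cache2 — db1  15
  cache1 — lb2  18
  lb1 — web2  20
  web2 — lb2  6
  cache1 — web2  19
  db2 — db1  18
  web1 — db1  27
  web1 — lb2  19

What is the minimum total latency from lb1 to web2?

20

Checking several routes:
lb1 - cache1 - db2 - lb2 - web2: 18 + 20 + 8 + 6 = 52
lb1 - cache1 - web2: 18 + 19 = 37
lb1 - lb2 - web2: 20 + 6 = 26
lb1 - web2: 20
lb1 - cache1 - lb2 - web2: 18 + 18 + 6 = 42
Best route has total 20 ms.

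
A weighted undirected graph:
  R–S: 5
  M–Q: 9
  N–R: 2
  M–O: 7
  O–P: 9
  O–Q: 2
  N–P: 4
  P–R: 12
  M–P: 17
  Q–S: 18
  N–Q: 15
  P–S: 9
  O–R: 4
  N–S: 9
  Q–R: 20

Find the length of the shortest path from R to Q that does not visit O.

A few of the R→Q routes:
R -> N -> Q: 2 + 15 = 17
R -> P -> N -> Q: 12 + 4 + 15 = 31
R -> S -> Q: 5 + 18 = 23
R -> N -> S -> Q: 2 + 9 + 18 = 29
R -> Q: 20
R -> S -> N -> Q: 5 + 9 + 15 = 29
Shortest: 17.

17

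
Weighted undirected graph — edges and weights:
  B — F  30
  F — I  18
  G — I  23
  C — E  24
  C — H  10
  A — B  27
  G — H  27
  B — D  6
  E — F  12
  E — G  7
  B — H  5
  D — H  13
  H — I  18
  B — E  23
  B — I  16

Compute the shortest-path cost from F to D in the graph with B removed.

Checking several routes:
F - E - G - I - H - D: 12 + 7 + 23 + 18 + 13 = 73
F - E - C - H - D: 12 + 24 + 10 + 13 = 59
F - I - H - D: 18 + 18 + 13 = 49
F - E - G - H - D: 12 + 7 + 27 + 13 = 59
The minimum is 49.

49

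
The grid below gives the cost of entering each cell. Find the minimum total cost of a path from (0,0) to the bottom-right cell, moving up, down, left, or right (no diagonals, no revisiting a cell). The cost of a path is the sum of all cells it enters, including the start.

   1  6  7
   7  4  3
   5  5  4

18

Cheapest: (0,0) -> (0,1) -> (1,1) -> (1,2) -> (2,2)
  1 + 6 + 4 + 3 + 4 = 18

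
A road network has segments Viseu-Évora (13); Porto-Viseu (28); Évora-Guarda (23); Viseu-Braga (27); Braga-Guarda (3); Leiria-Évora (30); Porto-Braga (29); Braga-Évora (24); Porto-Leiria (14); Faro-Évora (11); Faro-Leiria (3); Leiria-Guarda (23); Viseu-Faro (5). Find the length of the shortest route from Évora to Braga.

Some routes from Évora to Braga:
Évora-Braga: 24
Évora-Guarda-Braga: 23 + 3 = 26
Évora-Faro-Leiria-Guarda-Braga: 11 + 3 + 23 + 3 = 40
Évora-Viseu-Braga: 13 + 27 = 40
Best route has total 24 mi.

24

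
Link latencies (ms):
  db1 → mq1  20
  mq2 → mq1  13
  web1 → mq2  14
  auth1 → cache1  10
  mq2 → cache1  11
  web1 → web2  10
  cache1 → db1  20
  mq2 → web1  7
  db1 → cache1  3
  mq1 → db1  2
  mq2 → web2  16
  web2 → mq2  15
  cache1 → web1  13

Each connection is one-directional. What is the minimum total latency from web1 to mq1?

27

Checking several routes:
web1→mq2→cache1→db1→mq1: 14 + 11 + 20 + 20 = 65
web1→web2→mq2→mq1: 10 + 15 + 13 = 38
web1→mq2→mq1: 14 + 13 = 27
Shortest: 27 ms.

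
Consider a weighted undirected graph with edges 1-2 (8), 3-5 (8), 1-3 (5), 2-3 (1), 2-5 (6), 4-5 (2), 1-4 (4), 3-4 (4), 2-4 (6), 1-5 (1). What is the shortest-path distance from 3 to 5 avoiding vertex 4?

Routes from 3 to 5 avoiding 4:
3 - 1 - 5: 5 + 1 = 6
3 - 2 - 1 - 5: 1 + 8 + 1 = 10
3 - 1 - 2 - 5: 5 + 8 + 6 = 19
3 - 2 - 5: 1 + 6 = 7
3 - 5: 8
Shortest: 6.

6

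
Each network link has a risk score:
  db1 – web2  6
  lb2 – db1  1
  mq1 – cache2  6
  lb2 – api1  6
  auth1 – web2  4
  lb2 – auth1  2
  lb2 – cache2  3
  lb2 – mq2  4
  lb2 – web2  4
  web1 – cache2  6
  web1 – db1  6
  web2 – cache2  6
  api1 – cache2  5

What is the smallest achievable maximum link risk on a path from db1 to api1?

Comparing a few candidate routes:
db1 -> lb2 -> cache2 -> api1: max(1, 3, 5) = 5
db1 -> web1 -> cache2 -> web2 -> lb2 -> api1: max(6, 6, 6, 4, 6) = 6
db1 -> web1 -> cache2 -> lb2 -> api1: max(6, 6, 3, 6) = 6
db1 -> web1 -> cache2 -> web2 -> auth1 -> lb2 -> api1: max(6, 6, 6, 4, 2, 6) = 6
db1 -> web1 -> cache2 -> api1: max(6, 6, 5) = 6
db1 -> web2 -> cache2 -> lb2 -> api1: max(6, 6, 3, 6) = 6
Smallest bottleneck: 5.

5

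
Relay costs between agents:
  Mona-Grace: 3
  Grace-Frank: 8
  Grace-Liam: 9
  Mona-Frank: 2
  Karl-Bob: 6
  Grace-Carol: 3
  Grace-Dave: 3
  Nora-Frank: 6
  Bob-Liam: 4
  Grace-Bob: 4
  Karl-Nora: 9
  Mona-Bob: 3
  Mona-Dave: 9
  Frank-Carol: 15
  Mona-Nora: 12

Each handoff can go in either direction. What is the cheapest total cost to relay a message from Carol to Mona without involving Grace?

17

Paths from Carol to Mona avoiding Grace:
Carol -> Frank -> Nora -> Mona: 15 + 6 + 12 = 33
Carol -> Frank -> Nora -> Karl -> Bob -> Mona: 15 + 6 + 9 + 6 + 3 = 39
Carol -> Frank -> Mona: 15 + 2 = 17
Shortest: 17.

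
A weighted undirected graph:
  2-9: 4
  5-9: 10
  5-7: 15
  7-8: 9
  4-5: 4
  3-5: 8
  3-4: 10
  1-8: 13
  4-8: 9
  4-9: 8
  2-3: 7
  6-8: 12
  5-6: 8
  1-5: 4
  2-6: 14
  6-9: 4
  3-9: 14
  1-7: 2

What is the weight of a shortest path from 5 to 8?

13

Comparing a few candidate routes:
5 → 1 → 7 → 8: 4 + 2 + 9 = 15
5 → 1 → 8: 4 + 13 = 17
5 → 6 → 8: 8 + 12 = 20
5 → 4 → 8: 4 + 9 = 13
Shortest: 13.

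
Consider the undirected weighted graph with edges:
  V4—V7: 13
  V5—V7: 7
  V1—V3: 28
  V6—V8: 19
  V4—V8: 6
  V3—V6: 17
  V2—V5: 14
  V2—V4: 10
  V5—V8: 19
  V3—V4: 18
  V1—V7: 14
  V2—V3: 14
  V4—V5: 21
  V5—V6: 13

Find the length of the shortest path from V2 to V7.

21

A few of the V2→V7 routes:
V2 - V5 - V4 - V7: 14 + 21 + 13 = 48
V2 - V3 - V4 - V7: 14 + 18 + 13 = 45
V2 - V4 - V7: 10 + 13 = 23
V2 - V5 - V7: 14 + 7 = 21
V2 - V4 - V8 - V5 - V7: 10 + 6 + 19 + 7 = 42
V2 - V4 - V5 - V7: 10 + 21 + 7 = 38
Best route has total 21.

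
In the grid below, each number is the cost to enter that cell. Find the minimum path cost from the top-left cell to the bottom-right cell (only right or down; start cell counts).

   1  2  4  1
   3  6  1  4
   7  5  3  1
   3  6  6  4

Best path: r0c0→r0c1→r0c2→r1c2→r2c2→r2c3→r3c3
Cost: 1 + 2 + 4 + 1 + 3 + 1 + 4 = 16

16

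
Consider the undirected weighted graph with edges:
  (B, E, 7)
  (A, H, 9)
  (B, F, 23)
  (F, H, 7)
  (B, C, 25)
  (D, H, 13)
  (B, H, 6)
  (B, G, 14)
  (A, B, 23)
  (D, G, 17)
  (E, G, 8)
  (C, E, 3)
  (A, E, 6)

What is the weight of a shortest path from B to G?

14

Comparing a few candidate routes:
B - G: 14
B - H - A - E - G: 6 + 9 + 6 + 8 = 29
B - E - G: 7 + 8 = 15
Best route has total 14.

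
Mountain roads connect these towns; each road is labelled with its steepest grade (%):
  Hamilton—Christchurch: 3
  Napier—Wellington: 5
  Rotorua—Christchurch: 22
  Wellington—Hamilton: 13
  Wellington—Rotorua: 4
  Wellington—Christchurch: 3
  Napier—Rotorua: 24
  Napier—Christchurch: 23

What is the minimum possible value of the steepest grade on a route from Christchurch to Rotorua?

4

A few of the Christchurch→Rotorua routes:
Christchurch-Rotorua: max(22) = 22
Christchurch-Napier-Wellington-Rotorua: max(23, 5, 4) = 23
Christchurch-Wellington-Rotorua: max(3, 4) = 4
Christchurch-Hamilton-Wellington-Rotorua: max(3, 13, 4) = 13
Best route has worst link 4%.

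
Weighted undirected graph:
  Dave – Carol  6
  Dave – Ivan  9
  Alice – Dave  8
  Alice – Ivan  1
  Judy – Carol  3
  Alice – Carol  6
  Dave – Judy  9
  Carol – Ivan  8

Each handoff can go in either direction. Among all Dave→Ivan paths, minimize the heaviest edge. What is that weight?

6

Checking several routes:
Dave - Carol - Alice - Ivan: max(6, 6, 1) = 6
Dave - Alice - Carol - Ivan: max(8, 6, 8) = 8
Dave - Carol - Ivan: max(6, 8) = 8
The minimum achievable maximum is 6.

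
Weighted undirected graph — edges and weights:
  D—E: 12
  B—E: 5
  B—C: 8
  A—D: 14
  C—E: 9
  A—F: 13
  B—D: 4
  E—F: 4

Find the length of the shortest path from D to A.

Paths from D to A:
D→E→F→A: 12 + 4 + 13 = 29
D→B→E→F→A: 4 + 5 + 4 + 13 = 26
D→B→C→E→F→A: 4 + 8 + 9 + 4 + 13 = 38
D→A: 14
The minimum is 14.

14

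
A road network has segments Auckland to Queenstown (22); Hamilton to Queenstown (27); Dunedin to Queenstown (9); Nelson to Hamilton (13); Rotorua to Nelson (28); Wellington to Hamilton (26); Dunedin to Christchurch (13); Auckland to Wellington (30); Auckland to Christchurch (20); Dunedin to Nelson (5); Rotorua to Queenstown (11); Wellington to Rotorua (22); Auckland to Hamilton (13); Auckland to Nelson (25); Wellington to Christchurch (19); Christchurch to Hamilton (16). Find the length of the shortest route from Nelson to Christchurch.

18

A few of the Nelson→Christchurch routes:
Nelson → Auckland → Hamilton → Christchurch: 25 + 13 + 16 = 54
Nelson → Hamilton → Christchurch: 13 + 16 = 29
Nelson → Dunedin → Christchurch: 5 + 13 = 18
Nelson → Hamilton → Auckland → Christchurch: 13 + 13 + 20 = 46
Nelson → Auckland → Christchurch: 25 + 20 = 45
Best route has total 18.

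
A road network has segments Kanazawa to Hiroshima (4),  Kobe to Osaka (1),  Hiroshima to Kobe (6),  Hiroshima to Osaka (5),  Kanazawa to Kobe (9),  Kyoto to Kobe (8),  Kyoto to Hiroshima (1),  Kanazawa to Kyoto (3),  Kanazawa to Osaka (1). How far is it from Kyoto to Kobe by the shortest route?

5

A few of the Kyoto→Kobe routes:
Kyoto→Kanazawa→Osaka→Kobe: 3 + 1 + 1 = 5
Kyoto→Hiroshima→Kanazawa→Osaka→Kobe: 1 + 4 + 1 + 1 = 7
Kyoto→Kobe: 8
Kyoto→Hiroshima→Osaka→Kobe: 1 + 5 + 1 = 7
Kyoto→Hiroshima→Kobe: 1 + 6 = 7
The minimum is 5 km.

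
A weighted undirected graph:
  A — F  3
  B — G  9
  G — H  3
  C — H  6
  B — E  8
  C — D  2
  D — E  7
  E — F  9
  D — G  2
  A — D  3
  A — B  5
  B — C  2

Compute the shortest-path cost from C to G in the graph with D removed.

Candidate routes:
C - B - G: 2 + 9 = 11
C - H - G: 6 + 3 = 9
The minimum is 9.

9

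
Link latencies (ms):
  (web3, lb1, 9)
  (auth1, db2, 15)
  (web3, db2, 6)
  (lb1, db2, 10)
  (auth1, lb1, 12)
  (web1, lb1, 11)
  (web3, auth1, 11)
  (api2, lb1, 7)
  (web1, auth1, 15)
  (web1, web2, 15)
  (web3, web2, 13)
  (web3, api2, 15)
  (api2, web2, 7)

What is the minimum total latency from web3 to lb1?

Comparing a few candidate routes:
web3→api2→lb1: 15 + 7 = 22
web3→lb1: 9
web3→auth1→lb1: 11 + 12 = 23
web3→db2→lb1: 6 + 10 = 16
web3→web2→api2→lb1: 13 + 7 + 7 = 27
web3→db2→auth1→lb1: 6 + 15 + 12 = 33
Best route has total 9 ms.

9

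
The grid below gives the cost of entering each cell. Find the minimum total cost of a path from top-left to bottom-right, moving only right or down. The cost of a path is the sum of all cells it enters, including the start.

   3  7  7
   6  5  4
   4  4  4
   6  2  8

One optimal route is (0,0) -> (1,0) -> (2,0) -> (2,1) -> (3,1) -> (3,2).
Its cost is 3 + 6 + 4 + 4 + 2 + 8 = 27.

27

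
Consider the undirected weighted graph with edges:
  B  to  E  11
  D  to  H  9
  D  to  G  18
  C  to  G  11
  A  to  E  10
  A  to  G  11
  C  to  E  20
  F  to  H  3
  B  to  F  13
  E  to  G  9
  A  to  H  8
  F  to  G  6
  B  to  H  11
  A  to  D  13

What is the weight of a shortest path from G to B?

19

A few of the G→B routes:
G-F-H-B: 6 + 3 + 11 = 20
G-A-E-B: 11 + 10 + 11 = 32
G-A-H-F-B: 11 + 8 + 3 + 13 = 35
G-E-B: 9 + 11 = 20
G-A-H-B: 11 + 8 + 11 = 30
G-F-B: 6 + 13 = 19
The minimum is 19.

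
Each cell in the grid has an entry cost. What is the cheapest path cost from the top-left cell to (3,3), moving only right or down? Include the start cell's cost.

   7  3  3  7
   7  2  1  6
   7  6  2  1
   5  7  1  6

22

Path r0c0→r0c1→r1c1→r1c2→r2c2→r2c3→r3c3: 7 + 3 + 2 + 1 + 2 + 1 + 6 = 22.
For comparison, the top-then-right route costs 33.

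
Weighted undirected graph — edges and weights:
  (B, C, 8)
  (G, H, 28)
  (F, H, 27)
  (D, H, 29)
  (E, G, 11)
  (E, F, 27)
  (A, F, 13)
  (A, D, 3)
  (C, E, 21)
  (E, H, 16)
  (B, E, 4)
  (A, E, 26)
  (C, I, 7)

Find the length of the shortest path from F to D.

Some routes from F to D:
F → H → D: 27 + 29 = 56
F → E → A → D: 27 + 26 + 3 = 56
F → A → D: 13 + 3 = 16
Best route has total 16.

16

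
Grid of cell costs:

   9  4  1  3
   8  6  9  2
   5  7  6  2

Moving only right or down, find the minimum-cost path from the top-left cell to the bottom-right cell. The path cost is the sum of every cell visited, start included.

21

Take r0c0→r0c1→r0c2→r0c3→r1c3→r2c3 for a total of 9 + 4 + 1 + 3 + 2 + 2 = 21.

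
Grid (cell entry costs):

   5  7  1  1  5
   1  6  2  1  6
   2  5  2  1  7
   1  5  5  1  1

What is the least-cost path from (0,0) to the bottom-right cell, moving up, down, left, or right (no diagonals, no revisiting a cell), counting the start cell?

18

Take (0,0) → (0,1) → (0,2) → (0,3) → (1,3) → (2,3) → (3,3) → (3,4) for a total of 5 + 7 + 1 + 1 + 1 + 1 + 1 + 1 = 18.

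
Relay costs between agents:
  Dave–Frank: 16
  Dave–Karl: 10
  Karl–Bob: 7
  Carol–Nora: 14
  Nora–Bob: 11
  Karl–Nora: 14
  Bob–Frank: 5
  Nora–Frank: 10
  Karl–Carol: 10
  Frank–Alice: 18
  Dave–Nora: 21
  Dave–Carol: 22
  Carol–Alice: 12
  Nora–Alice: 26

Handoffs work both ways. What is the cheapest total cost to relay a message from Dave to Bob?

17

Checking several routes:
Dave→Nora→Bob: 21 + 11 = 32
Dave→Karl→Bob: 10 + 7 = 17
Dave→Frank→Bob: 16 + 5 = 21
Dave→Karl→Nora→Bob: 10 + 14 + 11 = 35
Best route has total 17.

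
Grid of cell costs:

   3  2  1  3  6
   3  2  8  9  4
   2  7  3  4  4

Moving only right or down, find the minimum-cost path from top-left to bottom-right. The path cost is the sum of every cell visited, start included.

23

One optimal route is [0,0] → [0,1] → [0,2] → [0,3] → [0,4] → [1,4] → [2,4].
Its cost is 3 + 2 + 1 + 3 + 6 + 4 + 4 = 23.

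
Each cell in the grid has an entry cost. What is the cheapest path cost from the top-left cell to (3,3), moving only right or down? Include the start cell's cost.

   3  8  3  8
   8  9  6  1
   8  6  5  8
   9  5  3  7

Best path: (0,0) → (0,1) → (0,2) → (1,2) → (2,2) → (3,2) → (3,3)
Cost: 3 + 8 + 3 + 6 + 5 + 3 + 7 = 35
For comparison, the top-then-right route costs 38.

35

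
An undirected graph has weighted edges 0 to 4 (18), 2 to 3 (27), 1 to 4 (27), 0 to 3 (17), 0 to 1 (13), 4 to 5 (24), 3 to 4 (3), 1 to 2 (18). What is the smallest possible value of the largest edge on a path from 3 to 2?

Candidate routes:
3-0-1-2: max(17, 13, 18) = 18
3-2: max(27) = 27
3-0-4-1-2: max(17, 18, 27, 18) = 27
3-4-1-2: max(3, 27, 18) = 27
3-4-0-1-2: max(3, 18, 13, 18) = 18
The minimum achievable maximum is 18.

18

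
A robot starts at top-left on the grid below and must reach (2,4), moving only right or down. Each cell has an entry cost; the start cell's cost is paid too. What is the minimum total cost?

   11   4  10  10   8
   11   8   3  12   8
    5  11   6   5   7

44

One optimal route is [0,0]→[0,1]→[1,1]→[1,2]→[2,2]→[2,3]→[2,4].
Its cost is 11 + 4 + 8 + 3 + 6 + 5 + 7 = 44.
(Top row then right column would cost 58.)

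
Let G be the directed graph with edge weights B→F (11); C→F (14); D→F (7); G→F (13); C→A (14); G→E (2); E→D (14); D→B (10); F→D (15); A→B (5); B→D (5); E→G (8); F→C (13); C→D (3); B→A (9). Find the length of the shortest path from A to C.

Paths from A to C:
A→B→F→C: 5 + 11 + 13 = 29
A→B→D→F→C: 5 + 5 + 7 + 13 = 30
The minimum is 29.

29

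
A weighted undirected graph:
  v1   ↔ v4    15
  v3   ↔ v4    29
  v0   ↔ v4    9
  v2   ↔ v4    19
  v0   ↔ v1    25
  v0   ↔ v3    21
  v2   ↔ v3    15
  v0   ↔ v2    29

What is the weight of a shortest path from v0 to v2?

Comparing a few candidate routes:
v0-v2: 29
v0-v1-v4-v2: 25 + 15 + 19 = 59
v0-v4-v3-v2: 9 + 29 + 15 = 53
v0-v4-v2: 9 + 19 = 28
v0-v3-v2: 21 + 15 = 36
The minimum is 28.

28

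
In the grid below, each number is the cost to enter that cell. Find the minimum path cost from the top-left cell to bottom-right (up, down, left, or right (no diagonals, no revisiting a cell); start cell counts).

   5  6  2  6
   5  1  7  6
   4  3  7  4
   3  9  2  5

Path r0c0 → r1c0 → r1c1 → r2c1 → r2c2 → r3c2 → r3c3: 5 + 5 + 1 + 3 + 7 + 2 + 5 = 28.

28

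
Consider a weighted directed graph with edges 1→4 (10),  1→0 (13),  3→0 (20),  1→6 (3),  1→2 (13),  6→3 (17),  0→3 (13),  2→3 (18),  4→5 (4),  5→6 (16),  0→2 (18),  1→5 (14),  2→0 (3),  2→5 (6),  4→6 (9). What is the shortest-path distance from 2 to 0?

Routes from 2 to 0:
2 → 3 → 0: 18 + 20 = 38
2 → 0: 3
2 → 5 → 6 → 3 → 0: 6 + 16 + 17 + 20 = 59
Shortest: 3.

3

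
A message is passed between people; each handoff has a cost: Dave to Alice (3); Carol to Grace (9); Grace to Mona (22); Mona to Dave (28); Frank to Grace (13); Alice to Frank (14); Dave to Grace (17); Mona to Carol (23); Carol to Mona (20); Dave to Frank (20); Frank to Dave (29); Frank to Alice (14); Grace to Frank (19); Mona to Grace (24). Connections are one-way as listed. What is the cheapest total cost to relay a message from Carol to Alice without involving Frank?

Candidate routes:
Carol→Mona→Dave→Alice: 20 + 28 + 3 = 51
Carol→Grace→Mona→Dave→Alice: 9 + 22 + 28 + 3 = 62
The minimum is 51.

51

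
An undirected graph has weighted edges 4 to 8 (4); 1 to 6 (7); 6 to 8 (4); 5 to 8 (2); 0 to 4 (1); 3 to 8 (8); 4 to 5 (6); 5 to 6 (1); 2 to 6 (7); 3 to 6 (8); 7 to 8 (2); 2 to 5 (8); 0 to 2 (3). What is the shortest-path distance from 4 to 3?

12

Comparing a few candidate routes:
4→8→3: 4 + 8 = 12
4→8→5→6→3: 4 + 2 + 1 + 8 = 15
4→8→6→3: 4 + 4 + 8 = 16
4→5→6→3: 6 + 1 + 8 = 15
4→5→8→3: 6 + 2 + 8 = 16
4→5→6→8→3: 6 + 1 + 4 + 8 = 19
Shortest: 12.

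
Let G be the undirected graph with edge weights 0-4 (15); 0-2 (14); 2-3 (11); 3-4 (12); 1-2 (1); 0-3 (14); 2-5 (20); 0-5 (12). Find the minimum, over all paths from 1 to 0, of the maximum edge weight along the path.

14

Routes from 1 to 0:
1→2→3→0: max(1, 11, 14) = 14
1→2→5→0: max(1, 20, 12) = 20
1→2→3→4→0: max(1, 11, 12, 15) = 15
1→2→0: max(1, 14) = 14
Smallest bottleneck: 14.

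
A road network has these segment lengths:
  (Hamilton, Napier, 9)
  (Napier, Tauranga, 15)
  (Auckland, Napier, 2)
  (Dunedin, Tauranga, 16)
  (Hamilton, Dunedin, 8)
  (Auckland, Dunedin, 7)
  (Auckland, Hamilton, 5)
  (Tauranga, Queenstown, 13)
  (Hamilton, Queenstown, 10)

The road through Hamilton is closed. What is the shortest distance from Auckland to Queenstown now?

Routes from Auckland to Queenstown avoiding Hamilton:
Auckland-Dunedin-Tauranga-Queenstown: 7 + 16 + 13 = 36
Auckland-Napier-Tauranga-Queenstown: 2 + 15 + 13 = 30
The minimum is 30.

30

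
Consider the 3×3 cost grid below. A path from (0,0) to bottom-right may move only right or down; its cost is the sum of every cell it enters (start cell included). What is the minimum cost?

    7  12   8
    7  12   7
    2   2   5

23

Best path: (0,0) → (1,0) → (2,0) → (2,1) → (2,2)
Cost: 7 + 7 + 2 + 2 + 5 = 23
(Top row then right column would cost 39.)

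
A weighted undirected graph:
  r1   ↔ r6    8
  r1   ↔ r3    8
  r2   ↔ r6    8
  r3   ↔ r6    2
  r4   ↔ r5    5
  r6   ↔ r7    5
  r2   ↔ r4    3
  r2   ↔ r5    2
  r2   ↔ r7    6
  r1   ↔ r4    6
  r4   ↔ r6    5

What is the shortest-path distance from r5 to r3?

12

Some routes from r5 to r3:
r5-r2-r6-r3: 2 + 8 + 2 = 12
r5-r2-r7-r6-r3: 2 + 6 + 5 + 2 = 15
r5-r4-r6-r3: 5 + 5 + 2 = 12
r5-r2-r4-r6-r3: 2 + 3 + 5 + 2 = 12
Best route has total 12.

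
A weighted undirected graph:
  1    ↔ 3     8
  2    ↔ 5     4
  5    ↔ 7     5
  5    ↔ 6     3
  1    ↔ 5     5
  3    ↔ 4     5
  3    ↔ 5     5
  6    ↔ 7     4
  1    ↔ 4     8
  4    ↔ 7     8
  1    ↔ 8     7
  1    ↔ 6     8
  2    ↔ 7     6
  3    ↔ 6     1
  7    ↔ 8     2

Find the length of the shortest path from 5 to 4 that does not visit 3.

Comparing a few candidate routes:
5→6→7→4: 3 + 4 + 8 = 15
5→7→4: 5 + 8 = 13
5→1→4: 5 + 8 = 13
5→2→7→4: 4 + 6 + 8 = 18
Shortest: 13.

13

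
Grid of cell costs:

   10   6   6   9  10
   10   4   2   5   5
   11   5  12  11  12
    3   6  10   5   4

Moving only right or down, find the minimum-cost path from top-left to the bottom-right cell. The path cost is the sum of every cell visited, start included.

47

Take (0,0)→(0,1)→(1,1)→(1,2)→(1,3)→(2,3)→(3,3)→(3,4) for a total of 10 + 6 + 4 + 2 + 5 + 11 + 5 + 4 = 47.
(Top row then right column would cost 62.)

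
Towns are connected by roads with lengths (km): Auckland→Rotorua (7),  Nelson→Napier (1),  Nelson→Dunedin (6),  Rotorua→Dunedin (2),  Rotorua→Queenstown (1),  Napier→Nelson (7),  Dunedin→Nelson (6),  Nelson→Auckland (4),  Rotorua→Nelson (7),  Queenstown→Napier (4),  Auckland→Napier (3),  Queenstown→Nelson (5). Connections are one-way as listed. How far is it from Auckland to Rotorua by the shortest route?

7

Candidate routes:
Auckland -> Rotorua: 7
Shortest: 7 km.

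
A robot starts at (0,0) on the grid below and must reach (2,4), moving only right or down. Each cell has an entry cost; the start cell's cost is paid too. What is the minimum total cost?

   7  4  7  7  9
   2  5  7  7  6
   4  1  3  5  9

31

Path [0,0] → [1,0] → [2,0] → [2,1] → [2,2] → [2,3] → [2,4]: 7 + 2 + 4 + 1 + 3 + 5 + 9 = 31.
For comparison, the top-then-right route costs 49.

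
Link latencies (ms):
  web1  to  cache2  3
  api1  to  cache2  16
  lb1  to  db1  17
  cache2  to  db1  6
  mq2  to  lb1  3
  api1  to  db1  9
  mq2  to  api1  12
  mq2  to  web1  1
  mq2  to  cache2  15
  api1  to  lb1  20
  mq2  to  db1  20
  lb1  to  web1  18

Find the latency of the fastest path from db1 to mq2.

10

Comparing a few candidate routes:
db1→cache2→web1→mq2: 6 + 3 + 1 = 10
db1→mq2: 20
db1→api1→mq2: 9 + 12 = 21
db1→lb1→mq2: 17 + 3 = 20
db1→cache2→mq2: 6 + 15 = 21
Best route has total 10 ms.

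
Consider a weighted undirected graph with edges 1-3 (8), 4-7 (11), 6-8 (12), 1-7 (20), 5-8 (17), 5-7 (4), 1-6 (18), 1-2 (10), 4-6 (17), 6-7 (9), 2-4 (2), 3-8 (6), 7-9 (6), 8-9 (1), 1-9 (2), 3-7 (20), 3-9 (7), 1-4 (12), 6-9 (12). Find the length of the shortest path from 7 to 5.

Checking several routes:
7-5: 4
7-6-9-8-5: 9 + 12 + 1 + 17 = 39
7-9-8-5: 6 + 1 + 17 = 24
7-9-3-8-5: 6 + 7 + 6 + 17 = 36
7-6-8-5: 9 + 12 + 17 = 38
The minimum is 4.

4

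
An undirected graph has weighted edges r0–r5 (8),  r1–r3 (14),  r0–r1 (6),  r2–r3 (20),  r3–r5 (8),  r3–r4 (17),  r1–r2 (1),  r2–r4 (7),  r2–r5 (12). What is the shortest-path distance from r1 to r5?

Checking several routes:
r1-r2-r5: 1 + 12 = 13
r1-r3-r5: 14 + 8 = 22
r1-r0-r5: 6 + 8 = 14
The minimum is 13.

13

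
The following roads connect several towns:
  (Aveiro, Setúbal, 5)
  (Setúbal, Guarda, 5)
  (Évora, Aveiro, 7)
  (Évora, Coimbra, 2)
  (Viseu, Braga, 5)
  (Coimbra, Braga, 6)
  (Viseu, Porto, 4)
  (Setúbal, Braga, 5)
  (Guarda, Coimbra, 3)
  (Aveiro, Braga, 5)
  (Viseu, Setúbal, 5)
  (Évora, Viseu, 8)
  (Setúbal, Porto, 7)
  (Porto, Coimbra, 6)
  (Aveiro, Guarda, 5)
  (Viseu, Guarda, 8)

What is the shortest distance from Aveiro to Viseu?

Some routes from Aveiro to Viseu:
Aveiro - Setúbal - Viseu: 5 + 5 = 10
Aveiro - Braga - Setúbal - Viseu: 5 + 5 + 5 = 15
Aveiro - Guarda - Setúbal - Viseu: 5 + 5 + 5 = 15
Aveiro - Braga - Viseu: 5 + 5 = 10
Aveiro - Guarda - Viseu: 5 + 8 = 13
Best route has total 10.

10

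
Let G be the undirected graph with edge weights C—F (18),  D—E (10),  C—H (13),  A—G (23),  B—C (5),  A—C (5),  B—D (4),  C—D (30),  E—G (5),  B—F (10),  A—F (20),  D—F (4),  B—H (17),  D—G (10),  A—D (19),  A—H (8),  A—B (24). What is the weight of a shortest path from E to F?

14

Checking several routes:
E - G - D - F: 5 + 10 + 4 = 19
E - G - D - B - F: 5 + 10 + 4 + 10 = 29
E - D - F: 10 + 4 = 14
E - D - B - F: 10 + 4 + 10 = 24
The minimum is 14.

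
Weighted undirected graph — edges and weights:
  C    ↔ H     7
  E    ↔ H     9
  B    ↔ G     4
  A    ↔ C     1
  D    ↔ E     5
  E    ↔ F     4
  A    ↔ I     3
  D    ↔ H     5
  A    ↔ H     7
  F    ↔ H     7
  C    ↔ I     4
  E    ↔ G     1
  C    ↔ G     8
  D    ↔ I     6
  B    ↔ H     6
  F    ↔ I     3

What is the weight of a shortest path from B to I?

Some routes from B to I:
B - G - E - D - I: 4 + 1 + 5 + 6 = 16
B - G - C - A - I: 4 + 8 + 1 + 3 = 16
B - G - E - F - I: 4 + 1 + 4 + 3 = 12
B - G - C - I: 4 + 8 + 4 = 16
Shortest: 12.

12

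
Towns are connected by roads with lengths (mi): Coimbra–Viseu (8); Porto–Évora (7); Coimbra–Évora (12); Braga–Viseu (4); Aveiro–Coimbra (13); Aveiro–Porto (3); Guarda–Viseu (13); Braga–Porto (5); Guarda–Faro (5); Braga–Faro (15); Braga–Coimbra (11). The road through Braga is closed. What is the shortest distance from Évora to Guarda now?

33

Candidate routes:
Évora -> Coimbra -> Viseu -> Guarda: 12 + 8 + 13 = 33
Évora -> Porto -> Aveiro -> Coimbra -> Viseu -> Guarda: 7 + 3 + 13 + 8 + 13 = 44
Best route has total 33 mi.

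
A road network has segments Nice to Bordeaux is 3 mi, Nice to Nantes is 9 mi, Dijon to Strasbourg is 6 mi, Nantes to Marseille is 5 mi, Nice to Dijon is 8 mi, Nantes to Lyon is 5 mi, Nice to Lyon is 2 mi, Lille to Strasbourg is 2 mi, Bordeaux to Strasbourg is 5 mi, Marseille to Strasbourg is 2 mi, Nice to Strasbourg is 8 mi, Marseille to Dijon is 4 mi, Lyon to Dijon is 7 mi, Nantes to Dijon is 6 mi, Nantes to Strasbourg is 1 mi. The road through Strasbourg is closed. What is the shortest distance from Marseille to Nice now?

A few of the Marseille→Nice routes:
Marseille-Dijon-Lyon-Nice: 4 + 7 + 2 = 13
Marseille-Dijon-Nice: 4 + 8 = 12
Marseille-Nantes-Nice: 5 + 9 = 14
Marseille-Nantes-Lyon-Nice: 5 + 5 + 2 = 12
Marseille-Dijon-Nantes-Lyon-Nice: 4 + 6 + 5 + 2 = 17
The minimum is 12 mi.

12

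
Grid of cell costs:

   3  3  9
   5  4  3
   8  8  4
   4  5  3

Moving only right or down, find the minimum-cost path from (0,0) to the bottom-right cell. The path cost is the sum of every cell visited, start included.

Best path: [0,0]→[0,1]→[1,1]→[1,2]→[2,2]→[3,2]
Cost: 3 + 3 + 4 + 3 + 4 + 3 = 20

20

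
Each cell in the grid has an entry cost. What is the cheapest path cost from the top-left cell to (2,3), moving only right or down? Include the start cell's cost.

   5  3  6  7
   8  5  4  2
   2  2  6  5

24

Cheapest: (0,0) -> (0,1) -> (1,1) -> (1,2) -> (1,3) -> (2,3)
  5 + 3 + 5 + 4 + 2 + 5 = 24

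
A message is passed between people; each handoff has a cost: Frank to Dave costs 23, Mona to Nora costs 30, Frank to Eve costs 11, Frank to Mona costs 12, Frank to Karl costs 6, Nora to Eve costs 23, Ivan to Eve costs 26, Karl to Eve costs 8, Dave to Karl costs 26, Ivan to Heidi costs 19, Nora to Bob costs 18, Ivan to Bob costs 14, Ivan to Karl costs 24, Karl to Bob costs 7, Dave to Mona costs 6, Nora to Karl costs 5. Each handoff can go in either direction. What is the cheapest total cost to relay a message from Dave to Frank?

18

Comparing a few candidate routes:
Dave -> Mona -> Nora -> Karl -> Frank: 6 + 30 + 5 + 6 = 47
Dave -> Mona -> Frank: 6 + 12 = 18
Dave -> Frank: 23
Dave -> Karl -> Eve -> Frank: 26 + 8 + 11 = 45
Dave -> Mona -> Nora -> Karl -> Eve -> Frank: 6 + 30 + 5 + 8 + 11 = 60
Dave -> Karl -> Frank: 26 + 6 = 32
The minimum is 18.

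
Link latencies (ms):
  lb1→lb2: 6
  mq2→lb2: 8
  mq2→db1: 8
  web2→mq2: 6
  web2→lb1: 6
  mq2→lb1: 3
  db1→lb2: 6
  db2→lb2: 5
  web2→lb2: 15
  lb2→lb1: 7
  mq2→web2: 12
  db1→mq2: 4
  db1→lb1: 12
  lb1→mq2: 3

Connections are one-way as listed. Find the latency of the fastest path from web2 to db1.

Routes from web2 to db1:
web2 - lb2 - lb1 - mq2 - db1: 15 + 7 + 3 + 8 = 33
web2 - mq2 - db1: 6 + 8 = 14
web2 - lb1 - mq2 - db1: 6 + 3 + 8 = 17
The minimum is 14 ms.

14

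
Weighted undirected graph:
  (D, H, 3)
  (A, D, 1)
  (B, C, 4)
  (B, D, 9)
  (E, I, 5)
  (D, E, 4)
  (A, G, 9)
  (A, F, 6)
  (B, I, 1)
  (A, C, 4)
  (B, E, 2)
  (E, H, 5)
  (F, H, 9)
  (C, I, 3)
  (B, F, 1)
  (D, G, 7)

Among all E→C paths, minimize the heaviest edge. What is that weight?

3

A few of the E→C routes:
E -> I -> C: max(5, 3) = 5
E -> D -> A -> C: max(4, 1, 4) = 4
E -> H -> D -> A -> C: max(5, 3, 1, 4) = 5
E -> B -> C: max(2, 4) = 4
E -> B -> I -> C: max(2, 1, 3) = 3
E -> I -> B -> C: max(5, 1, 4) = 5
Smallest bottleneck: 3.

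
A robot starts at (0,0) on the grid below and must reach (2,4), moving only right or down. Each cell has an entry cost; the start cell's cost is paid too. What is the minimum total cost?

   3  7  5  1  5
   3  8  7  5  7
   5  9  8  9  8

36

Cheapest: r0c0 → r0c1 → r0c2 → r0c3 → r0c4 → r1c4 → r2c4
  3 + 7 + 5 + 1 + 5 + 7 + 8 = 36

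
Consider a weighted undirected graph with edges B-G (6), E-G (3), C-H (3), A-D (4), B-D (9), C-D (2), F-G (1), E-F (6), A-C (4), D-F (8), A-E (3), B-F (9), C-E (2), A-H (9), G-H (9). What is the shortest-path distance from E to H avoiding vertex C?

Some routes from E to H avoiding C:
E→G→H: 3 + 9 = 12
E→F→G→H: 6 + 1 + 9 = 16
E→A→H: 3 + 9 = 12
The minimum is 12.

12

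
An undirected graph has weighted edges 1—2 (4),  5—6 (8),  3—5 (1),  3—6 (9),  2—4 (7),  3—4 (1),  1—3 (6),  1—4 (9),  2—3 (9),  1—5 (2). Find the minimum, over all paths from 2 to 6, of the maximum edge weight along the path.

Comparing a few candidate routes:
2→4→3→5→6: max(7, 1, 1, 8) = 8
2→1→5→6: max(4, 2, 8) = 8
2→4→3→1→5→6: max(7, 1, 6, 2, 8) = 8
Best route has worst link 8.

8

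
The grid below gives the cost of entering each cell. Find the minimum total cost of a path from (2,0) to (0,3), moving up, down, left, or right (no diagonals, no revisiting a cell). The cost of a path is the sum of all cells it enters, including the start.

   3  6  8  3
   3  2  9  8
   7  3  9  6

Cheapest: [2,0] → [1,0] → [1,1] → [0,1] → [0,2] → [0,3]
  7 + 3 + 2 + 6 + 8 + 3 = 29

29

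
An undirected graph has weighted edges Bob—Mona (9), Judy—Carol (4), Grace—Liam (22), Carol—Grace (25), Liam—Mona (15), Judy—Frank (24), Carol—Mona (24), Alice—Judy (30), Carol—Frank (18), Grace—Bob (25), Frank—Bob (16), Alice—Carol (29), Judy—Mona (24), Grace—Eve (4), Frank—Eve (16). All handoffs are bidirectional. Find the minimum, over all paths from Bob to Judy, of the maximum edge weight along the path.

18

A few of the Bob→Judy routes:
Bob -> Mona -> Liam -> Grace -> Eve -> Frank -> Carol -> Judy: max(9, 15, 22, 4, 16, 18, 4) = 22
Bob -> Frank -> Carol -> Judy: max(16, 18, 4) = 18
Bob -> Frank -> Carol -> Mona -> Judy: max(16, 18, 24, 24) = 24
The minimum achievable maximum is 18.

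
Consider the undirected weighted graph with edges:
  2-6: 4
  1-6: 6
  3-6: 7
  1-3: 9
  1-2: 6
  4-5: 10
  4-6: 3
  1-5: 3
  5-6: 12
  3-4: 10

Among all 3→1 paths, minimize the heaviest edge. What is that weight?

Checking several routes:
3 -> 6 -> 1: max(7, 6) = 7
3 -> 6 -> 4 -> 5 -> 1: max(7, 3, 10, 3) = 10
3 -> 6 -> 2 -> 1: max(7, 4, 6) = 7
3 -> 1: max(9) = 9
The minimum achievable maximum is 7.

7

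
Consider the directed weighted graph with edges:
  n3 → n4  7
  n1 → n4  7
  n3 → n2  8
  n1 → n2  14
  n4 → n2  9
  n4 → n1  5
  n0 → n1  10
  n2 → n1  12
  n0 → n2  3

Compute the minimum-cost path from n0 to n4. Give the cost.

Paths from n0 to n4:
n0→n2→n1→n4: 3 + 12 + 7 = 22
n0→n1→n4: 10 + 7 = 17
The minimum is 17.

17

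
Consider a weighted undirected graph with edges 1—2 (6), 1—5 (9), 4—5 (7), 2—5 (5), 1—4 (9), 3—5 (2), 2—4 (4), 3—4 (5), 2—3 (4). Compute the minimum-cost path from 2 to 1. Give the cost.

Checking several routes:
2 -> 1: 6
2 -> 4 -> 3 -> 5 -> 1: 4 + 5 + 2 + 9 = 20
2 -> 5 -> 1: 5 + 9 = 14
2 -> 3 -> 5 -> 1: 4 + 2 + 9 = 15
2 -> 4 -> 1: 4 + 9 = 13
2 -> 3 -> 4 -> 1: 4 + 5 + 9 = 18
Shortest: 6.

6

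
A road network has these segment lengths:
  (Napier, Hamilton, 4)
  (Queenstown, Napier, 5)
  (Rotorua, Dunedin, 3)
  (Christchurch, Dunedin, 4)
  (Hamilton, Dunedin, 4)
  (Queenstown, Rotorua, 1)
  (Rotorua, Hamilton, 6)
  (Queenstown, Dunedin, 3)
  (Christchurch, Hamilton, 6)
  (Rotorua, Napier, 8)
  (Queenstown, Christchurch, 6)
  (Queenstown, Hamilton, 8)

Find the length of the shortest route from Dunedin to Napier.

8

Checking several routes:
Dunedin - Queenstown - Napier: 3 + 5 = 8
Dunedin - Rotorua - Napier: 3 + 8 = 11
Dunedin - Rotorua - Queenstown - Napier: 3 + 1 + 5 = 9
Dunedin - Hamilton - Napier: 4 + 4 = 8
Dunedin - Rotorua - Hamilton - Napier: 3 + 6 + 4 = 13
Dunedin - Queenstown - Rotorua - Napier: 3 + 1 + 8 = 12
Shortest: 8.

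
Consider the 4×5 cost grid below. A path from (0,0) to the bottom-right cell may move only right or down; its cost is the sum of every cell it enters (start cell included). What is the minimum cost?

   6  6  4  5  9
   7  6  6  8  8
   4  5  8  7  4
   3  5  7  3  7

Best path: [0,0]→[1,0]→[2,0]→[3,0]→[3,1]→[3,2]→[3,3]→[3,4]
Cost: 6 + 7 + 4 + 3 + 5 + 7 + 3 + 7 = 42

42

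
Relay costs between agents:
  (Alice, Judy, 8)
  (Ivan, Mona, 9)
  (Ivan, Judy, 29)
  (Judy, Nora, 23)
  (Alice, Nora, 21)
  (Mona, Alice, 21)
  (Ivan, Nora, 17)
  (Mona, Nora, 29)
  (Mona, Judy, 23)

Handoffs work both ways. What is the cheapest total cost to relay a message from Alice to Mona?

21

Comparing a few candidate routes:
Alice→Judy→Mona: 8 + 23 = 31
Alice→Judy→Ivan→Mona: 8 + 29 + 9 = 46
Alice→Mona: 21
The minimum is 21.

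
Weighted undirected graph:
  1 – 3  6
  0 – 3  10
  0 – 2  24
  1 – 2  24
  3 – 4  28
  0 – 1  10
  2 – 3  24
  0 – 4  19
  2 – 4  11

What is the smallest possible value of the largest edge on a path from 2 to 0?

19

Checking several routes:
2 -> 4 -> 0: max(11, 19) = 19
2 -> 1 -> 3 -> 0: max(24, 6, 10) = 24
2 -> 1 -> 0: max(24, 10) = 24
Smallest bottleneck: 19.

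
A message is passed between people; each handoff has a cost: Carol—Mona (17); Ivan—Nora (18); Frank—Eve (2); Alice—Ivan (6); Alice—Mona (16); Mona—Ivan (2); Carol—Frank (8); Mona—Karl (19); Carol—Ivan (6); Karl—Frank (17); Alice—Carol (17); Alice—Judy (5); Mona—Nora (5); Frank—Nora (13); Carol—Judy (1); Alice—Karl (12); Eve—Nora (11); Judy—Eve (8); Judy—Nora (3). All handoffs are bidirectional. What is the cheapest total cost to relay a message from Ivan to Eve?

15

A few of the Ivan→Eve routes:
Ivan→Carol→Frank→Eve: 6 + 8 + 2 = 16
Ivan→Carol→Judy→Eve: 6 + 1 + 8 = 15
Ivan→Mona→Nora→Eve: 2 + 5 + 11 = 18
Ivan→Alice→Judy→Eve: 6 + 5 + 8 = 19
Ivan→Carol→Judy→Nora→Eve: 6 + 1 + 3 + 11 = 21
Ivan→Mona→Nora→Judy→Eve: 2 + 5 + 3 + 8 = 18
The minimum is 15.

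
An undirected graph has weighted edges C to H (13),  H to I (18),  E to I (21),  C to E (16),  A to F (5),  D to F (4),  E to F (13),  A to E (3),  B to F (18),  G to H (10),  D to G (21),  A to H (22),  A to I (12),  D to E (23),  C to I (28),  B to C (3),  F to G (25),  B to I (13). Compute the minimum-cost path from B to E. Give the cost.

19

Checking several routes:
B-I-A-E: 13 + 12 + 3 = 28
B-C-E: 3 + 16 = 19
B-F-E: 18 + 13 = 31
B-F-A-E: 18 + 5 + 3 = 26
Best route has total 19.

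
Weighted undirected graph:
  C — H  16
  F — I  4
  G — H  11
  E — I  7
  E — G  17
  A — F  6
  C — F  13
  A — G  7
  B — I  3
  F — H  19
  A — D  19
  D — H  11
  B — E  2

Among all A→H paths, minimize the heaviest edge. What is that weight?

Comparing a few candidate routes:
A→F→I→B→E→G→H: max(6, 4, 3, 2, 17, 11) = 17
A→G→H: max(7, 11) = 11
A→F→C→H: max(6, 13, 16) = 16
The minimum achievable maximum is 11.

11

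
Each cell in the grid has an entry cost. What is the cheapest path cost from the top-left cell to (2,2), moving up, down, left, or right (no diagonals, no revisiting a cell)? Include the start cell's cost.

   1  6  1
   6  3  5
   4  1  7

Cheapest: [0,0] [0,1] [1,1] [2,1] [2,2]
  1 + 6 + 3 + 1 + 7 = 18

18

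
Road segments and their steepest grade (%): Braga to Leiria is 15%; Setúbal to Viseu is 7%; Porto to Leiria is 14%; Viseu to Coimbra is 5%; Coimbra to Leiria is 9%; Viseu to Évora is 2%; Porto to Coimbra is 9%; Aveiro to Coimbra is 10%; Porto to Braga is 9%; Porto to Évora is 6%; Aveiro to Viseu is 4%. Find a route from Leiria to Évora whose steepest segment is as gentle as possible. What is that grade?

9

A few of the Leiria→Évora routes:
Leiria-Porto-Évora: max(14, 6) = 14
Leiria-Coimbra-Aveiro-Viseu-Évora: max(9, 10, 4, 2) = 10
Leiria-Coimbra-Porto-Évora: max(9, 9, 6) = 9
Leiria-Coimbra-Viseu-Évora: max(9, 5, 2) = 9
Smallest bottleneck: 9%.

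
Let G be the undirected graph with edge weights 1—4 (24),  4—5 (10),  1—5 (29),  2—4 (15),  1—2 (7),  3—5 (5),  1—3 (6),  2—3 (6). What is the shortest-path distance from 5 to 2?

A few of the 5→2 routes:
5-4-1-2: 10 + 24 + 7 = 41
5-1-2: 29 + 7 = 36
5-3-1-2: 5 + 6 + 7 = 18
5-3-2: 5 + 6 = 11
5-4-2: 10 + 15 = 25
The minimum is 11.

11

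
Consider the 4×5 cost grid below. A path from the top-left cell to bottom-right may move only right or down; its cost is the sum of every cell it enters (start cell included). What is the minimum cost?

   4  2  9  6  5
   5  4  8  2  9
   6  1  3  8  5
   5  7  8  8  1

28

Take r0c0 -> r0c1 -> r1c1 -> r2c1 -> r2c2 -> r2c3 -> r2c4 -> r3c4 for a total of 4 + 2 + 4 + 1 + 3 + 8 + 5 + 1 = 28.
For comparison, the top-then-right route costs 41.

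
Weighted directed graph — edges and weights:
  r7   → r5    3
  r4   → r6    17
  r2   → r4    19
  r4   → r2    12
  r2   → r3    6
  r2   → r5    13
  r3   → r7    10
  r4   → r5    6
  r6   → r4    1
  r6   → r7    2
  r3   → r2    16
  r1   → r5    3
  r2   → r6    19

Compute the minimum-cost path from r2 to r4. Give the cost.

19

Candidate routes:
r2-r6-r4: 19 + 1 = 20
r2-r4: 19
Best route has total 19.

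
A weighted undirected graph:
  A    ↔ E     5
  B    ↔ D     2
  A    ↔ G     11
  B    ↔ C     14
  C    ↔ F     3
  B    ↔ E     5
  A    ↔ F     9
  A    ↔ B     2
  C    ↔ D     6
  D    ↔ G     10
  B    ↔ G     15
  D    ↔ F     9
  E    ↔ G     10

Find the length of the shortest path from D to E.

Comparing a few candidate routes:
D -> F -> A -> E: 9 + 9 + 5 = 23
D -> G -> E: 10 + 10 = 20
D -> F -> A -> B -> E: 9 + 9 + 2 + 5 = 25
D -> B -> A -> E: 2 + 2 + 5 = 9
D -> C -> F -> A -> E: 6 + 3 + 9 + 5 = 23
D -> B -> E: 2 + 5 = 7
Shortest: 7.

7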